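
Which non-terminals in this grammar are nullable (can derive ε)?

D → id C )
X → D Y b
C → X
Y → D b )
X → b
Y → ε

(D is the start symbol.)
A non-terminal is nullable if it can derive ε (the empty string): either it has an ε-production, or it has a production whose right-hand side consists entirely of nullable non-terminals.

ε-productions: Y → ε
So Y is immediately nullable.
No further non-terminal can be added: every production for the remaining non-terminals contains a terminal or a non-nullable non-terminal.
Nullable = { 'Y' }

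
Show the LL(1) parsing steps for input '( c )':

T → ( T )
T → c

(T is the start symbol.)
LL(1) parsing maintains a stack (initially the start symbol over $) and the input. At each step: if the stack top is a terminal, match it against the current input token; if it is a non-terminal N, replace it with the RHS of M[N, lookahead] (the unique production whose predict set contains the lookahead).

Stack is shown with the top on the left.

Stack    Input    Action
------------------------
T $      ( c ) $  output T → ( T )
( T ) $  ( c ) $  match '('
T ) $    c ) $    output T → c
c ) $    c ) $    match 'c'
) $      ) $      match ')'
$        $        accept

The string is accepted.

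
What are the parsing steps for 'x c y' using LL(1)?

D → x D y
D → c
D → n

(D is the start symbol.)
LL(1) parsing maintains a stack (initially the start symbol over $) and the input. At each step: if the stack top is a terminal, match it against the current input token; if it is a non-terminal N, replace it with the RHS of M[N, lookahead] (the unique production whose predict set contains the lookahead).

Stack is shown with the top on the left.

Stack    Input    Action
------------------------
D $      x c y $  output D → x D y
x D y $  x c y $  match 'x'
D y $    c y $    output D → c
c y $    c y $    match 'c'
y $      y $      match 'y'
$        $        accept

The string is accepted.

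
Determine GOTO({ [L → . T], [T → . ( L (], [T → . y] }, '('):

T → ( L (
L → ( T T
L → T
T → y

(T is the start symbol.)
GOTO(I, '(') = CLOSURE({ [A → αX.β] : [A → α.Xβ] ∈ I, X = '(' })

Items with dot before '(', with the dot advanced:
  [T → . ( L (] → [T → ( . L (]
Closure of the advanced items:
  [T → ( . L (] has the dot before L: add [L → . ( T T], [L → . T]
  [L → . T] has the dot before T: add [T → . ( L (], [T → . y]

GOTO = { [L → . ( T T], [L → . T], [T → ( . L (], [T → . ( L (], [T → . y] }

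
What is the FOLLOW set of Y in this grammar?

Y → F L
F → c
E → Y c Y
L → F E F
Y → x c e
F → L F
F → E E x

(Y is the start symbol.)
{ $, 'c', 'x' }

To compute FOLLOW(Y), find every occurrence of Y on a right-hand side N → α Y β: add FIRST(β) \ {ε}, and if β is empty or nullable also add FOLLOW(N). Iterate to a fixed point.

Y is the start symbol, so $ ∈ FOLLOW(Y).
In E → Y c Y: Y is followed by c Y, add FIRST(c Y) \ {ε} = { 'c' }
In E → Y c Y: Y is at the end, add FOLLOW(E)

The FOLLOW sets referred to above (computed the same way, to a fixed point):
  FOLLOW(E) = { 'c', 'x' }

Taking the union: FOLLOW(Y) = { $, 'c', 'x' }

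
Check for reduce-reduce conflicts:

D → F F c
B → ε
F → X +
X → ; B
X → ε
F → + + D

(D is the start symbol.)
No reduce-reduce conflicts

A reduce-reduce conflict occurs when an LR(0) state has two complete items [A → α .] and [B → β .] — both call for a reduction, and with no lookahead the parser cannot choose between them.

Augment with D' → D and build the canonical LR(0) collection (I0 = CLOSURE({[D' → . D]}), then GOTO on every symbol after a dot until no new states appear). It has 12 states:
  I0: { [D → . F F c], [D' → . D], [F → . + + D], [F → . X +], [X → . ; B], [X → .] }  — shift, reduce
  I1: { [F → + . + D] }  — shift
  I2: { [B → .], [X → ; . B] }  — reduce
  I3: { [D' → D .] }  — accept
  I4: { [D → F . F c], [F → . + + D], [F → . X +], [X → . ; B], [X → .] }  — shift, reduce
  I5: { [F → X . +] }  — shift
  I6: { [F → X + .] }  — reduce
  I7: { [D → F F . c] }  — shift
  I8: { [D → F F c .] }  — reduce
  I9: { [X → ; B .] }  — reduce
  I10: { [D → . F F c], [F → + + . D], [F → . + + D], [F → . X +], [X → . ; B], [X → .] }  — shift, reduce
  I11: { [F → + + D .] }  — reduce

No state contains more than one complete item.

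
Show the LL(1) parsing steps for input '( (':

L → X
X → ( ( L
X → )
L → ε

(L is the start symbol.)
LL(1) parsing maintains a stack (initially the start symbol over $) and the input. At each step: if the stack top is a terminal, match it against the current input token; if it is a non-terminal N, replace it with the RHS of M[N, lookahead] (the unique production whose predict set contains the lookahead).

Stack is shown with the top on the left.

Stack    Input  Action
----------------------
L $      ( ( $  output L → X
X $      ( ( $  output X → ( ( L
( ( L $  ( ( $  match '('
( L $    ( $    match '('
L $      $      output L → ε
$        $      accept

The string is accepted.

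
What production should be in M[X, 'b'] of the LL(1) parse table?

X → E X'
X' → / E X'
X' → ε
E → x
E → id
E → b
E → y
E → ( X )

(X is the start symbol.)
X → E X'

To find M[X, 'b'], we find productions for X where 'b' is in the predict set (PREDICT(N → α) = (FIRST(α) \ {ε}) ∪ (FOLLOW(N) if α ⇒* ε)).

Relevant sets:
  FIRST(E) = { '(', 'b', 'id', 'x', 'y' }

X → E X': PREDICT = { '(', 'b', 'id', 'x', 'y' }
  'b' is in predict set, so this production goes in M[X, 'b']

M[X, 'b'] = X → E X'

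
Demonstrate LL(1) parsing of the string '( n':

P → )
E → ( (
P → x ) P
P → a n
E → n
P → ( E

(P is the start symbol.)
LL(1) parsing maintains a stack (initially the start symbol over $) and the input. At each step: if the stack top is a terminal, match it against the current input token; if it is a non-terminal N, replace it with the RHS of M[N, lookahead] (the unique production whose predict set contains the lookahead).

Stack is shown with the top on the left.

Stack  Input  Action
--------------------
P $    ( n $  output P → ( E
( E $  ( n $  match '('
E $    n $    output E → n
n $    n $    match 'n'
$      $      accept

The string is accepted.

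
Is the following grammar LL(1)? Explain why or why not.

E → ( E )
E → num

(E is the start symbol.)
Yes, the grammar is LL(1).

A grammar is LL(1) if for each non-terminal N with multiple productions, the predict sets of those productions are pairwise disjoint, where PREDICT(N → α) = (FIRST(α) \ {ε}) ∪ (FOLLOW(N) if α ⇒* ε).

For E:
  PREDICT(E → '(' E ')') = { '(' }
  PREDICT(E → num) = { 'num' }

All predict sets are disjoint. The grammar IS LL(1).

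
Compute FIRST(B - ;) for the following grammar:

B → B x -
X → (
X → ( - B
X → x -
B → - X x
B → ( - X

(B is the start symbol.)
{ '(', '-' }

FIRST sets of the non-terminals involved (from the grammar, by fixed-point iteration):
  FIRST(B) = { '(', '-' }

To compute FIRST(B - ;), process the symbols left to right:
Symbol B is a non-terminal. Add FIRST(B) \ {ε} = { '(', '-' }
B is not nullable (ε ∉ FIRST(B)), so stop here.
FIRST(B - ;) = { '(', '-' }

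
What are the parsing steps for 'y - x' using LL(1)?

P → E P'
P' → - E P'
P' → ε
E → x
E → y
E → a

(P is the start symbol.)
Stack is shown with the top on the left.

Stack     Input    Action
-------------------------
P $       y - x $  output P → E P'
E P' $    y - x $  output E → y
y P' $    y - x $  match 'y'
P' $      - x $    output P' → - E P'
- E P' $  - x $    match '-'
E P' $    x $      output E → x
x P' $    x $      match 'x'
P' $      $        output P' → ε
$         $        accept

The string is accepted.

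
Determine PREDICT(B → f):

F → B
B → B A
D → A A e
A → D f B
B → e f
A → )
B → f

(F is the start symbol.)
{ 'f' }

PREDICT(B → f) = (FIRST(RHS) \ {ε}) ∪ (FOLLOW(B) if ε ∈ FIRST(RHS), i.e. RHS ⇒* ε)
FIRST(f) = { 'f' }
ε ∉ FIRST(f), so FOLLOW(B) is not added.
PREDICT(B → f) = { 'f' }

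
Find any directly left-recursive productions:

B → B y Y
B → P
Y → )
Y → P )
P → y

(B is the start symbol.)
B → B y Y: LEFT RECURSIVE (starts with B)
B → P: starts with P
Y → ): starts with ')'
Y → P ): starts with P
P → y: starts with y

The grammar has direct left recursion on: B.

Answer: Yes, B is left-recursive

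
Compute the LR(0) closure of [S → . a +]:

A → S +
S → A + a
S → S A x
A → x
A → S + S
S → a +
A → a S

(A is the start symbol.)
To compute CLOSURE, for each item [A → α.Bβ] where B is a non-terminal, add [B → .γ] for all productions B → γ; repeat for the newly added items until nothing changes.

Start with: [S → . a +]
The dot precedes the terminal a, so nothing is added.

CLOSURE = { [S → . a +] }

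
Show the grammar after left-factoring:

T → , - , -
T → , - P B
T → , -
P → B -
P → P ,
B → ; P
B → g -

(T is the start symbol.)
Left-factoring transforms A → αβ₁ | αβ₂ into A → αA' and A' → β₁ | β₂
(α is the longest common prefix among the alternatives). Repeat until
no nonterminal has two alternatives with a common prefix.

Round 1: T has alternatives sharing prefix ', -'. Introduce T': T → , - T'
  Add: T' → , -
  Add: T' → P B
  Add: T' → ε

No remaining common prefixes — done.

Resulting grammar:
T → , - T'
T' → , -
T' → P B
T' → ε
P → B -
P → P ,
B → ; P
B → g -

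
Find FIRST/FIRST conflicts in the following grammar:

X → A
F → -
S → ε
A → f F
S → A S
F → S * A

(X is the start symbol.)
A FIRST/FIRST conflict occurs when two productions N → α and N → β for the same non-terminal have FIRST(α) ∩ FIRST(β) ≠ ∅ (with ε ∈ FIRST of a nullable right-hand side, so two nullable alternatives also conflict).

FIRST sets of the non-terminals at (or reachable through a nullable prefix from) the front of some alternative:
  FIRST(S) = { 'f', ε }
  FIRST(A) = { 'f' }

Productions for F:
  F → -: FIRST = { '-' }
  F → S * A: FIRST = { '*', 'f' }
Productions for S:
  S → ε: FIRST = { ε }
  S → A S: FIRST = { 'f' }
X, A have only one production, so no FIRST/FIRST conflict is possible there.

All alternatives of each non-terminal have pairwise disjoint FIRST sets.

Answer: No FIRST/FIRST conflicts.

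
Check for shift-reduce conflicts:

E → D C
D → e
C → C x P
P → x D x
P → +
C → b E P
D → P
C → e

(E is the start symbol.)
A shift-reduce conflict occurs when an LR(0) state has both:
  - a complete (reduce) item [A → α .] (dot at the end), and
  - a shift item [B → β . c γ] (dot before a terminal).

Augment with E' → E and build the canonical LR(0) collection (I0 = CLOSURE({[E' → . E]}), then GOTO on every symbol after a dot until no new states appear). It has 16 states:
  I0: { [D → . P], [D → . e], [E → . D C], [E' → . E], [P → . +], [P → . x D x] }  — shift
  I1: { [P → + .] }  — reduce
  I2: { [C → . C x P], [C → . b E P], [C → . e], [E → D . C] }  — shift
  I3: { [E' → E .] }  — accept
  I4: { [D → P .] }  — reduce
  I5: { [D → e .] }  — reduce
  I6: { [D → . P], [D → . e], [P → . +], [P → . x D x], [P → x . D x] }  — shift
  I7: { [P → x D . x] }  — shift
  I8: { [P → x D x .] }  — reduce
  I9: { [C → C . x P], [E → D C .] }  — shift, reduce
  I10: { [C → b . E P], [D → . P], [D → . e], [E → . D C], [P → . +], [P → . x D x] }  — shift
  I11: { [C → e .] }  — reduce
  I12: { [C → b E . P], [P → . +], [P → . x D x] }  — shift
  I13: { [C → b E P .] }  — reduce
  I14: { [C → C x . P], [P → . +], [P → . x D x] }  — shift
  I15: { [C → C x P .] }  — reduce

I9 contains reduce item [E → D C .] and shift item [C → C . x P] — shift-reduce conflict.

Answer: Yes — I9: [E → D C .] vs [C → C . x P]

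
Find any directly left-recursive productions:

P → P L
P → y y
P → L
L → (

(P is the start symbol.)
P → P L: LEFT RECURSIVE (starts with P)
P → y y: starts with y
P → L: starts with L
L → (: starts with '('

The grammar has direct left recursion on: P.

Answer: Yes, P is left-recursive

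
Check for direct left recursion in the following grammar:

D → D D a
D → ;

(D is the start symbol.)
Direct left recursion occurs when N → N α for some non-terminal N (the right-hand side begins with the left-hand side itself).

D → D D a: LEFT RECURSIVE (starts with D)
D → ;: starts with ';'

The grammar has direct left recursion on: D.

Answer: Yes, D is left-recursive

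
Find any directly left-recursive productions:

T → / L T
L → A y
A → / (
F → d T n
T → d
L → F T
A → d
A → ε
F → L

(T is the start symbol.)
No direct left recursion

Direct left recursion occurs when N → N α for some non-terminal N (the right-hand side begins with the left-hand side itself).

T → / L T: starts with '/'
L → A y: starts with A
A → / (: starts with '/'
F → d T n: starts with d
T → d: starts with d
L → F T: starts with F
A → d: starts with d
A → ε: starts with ε
F → L: starts with L

No direct left recursion found.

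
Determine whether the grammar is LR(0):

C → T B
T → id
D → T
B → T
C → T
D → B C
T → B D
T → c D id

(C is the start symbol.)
Augment with C' → C and build the canonical LR(0) collection (I0 = CLOSURE({[C' → . C]}), then GOTO on every symbol after a dot until no new states appear). It has 15 states:
  I0: { [B → . T], [C → . T B], [C → . T], [C' → . C], [T → . B D], [T → . c D id], [T → . id] }  — shift
  I1: { [B → . T], [D → . B C], [D → . T], [T → . B D], [T → . c D id], [T → . id], [T → B . D] }  — shift
  I2: { [C' → C .] }  — accept
  I3: { [B → . T], [B → T .], [C → T . B], [C → T .], [T → . B D], [T → . c D id], [T → . id] }  — shift, 2 reduces
  I4: { [B → . T], [D → . B C], [D → . T], [T → . B D], [T → . c D id], [T → . id], [T → c . D id] }  — shift
  I5: { [T → id .] }  — reduce
  I6: { [B → . T], [C → . T B], [C → . T], [D → . B C], [D → . T], [D → B . C], [T → . B D], [T → . c D id], [T → . id], [T → B . D] }  — shift
  I7: { [T → c D . id] }  — shift
  I8: { [B → T .], [D → T .] }  — 2 reduces
  I9: { [T → c D id .] }  — reduce
  I10: { [D → B C .] }  — reduce
  I11: { [T → B D .] }  — reduce
  I12: { [B → . T], [B → T .], [C → T . B], [C → T .], [D → T .], [T → . B D], [T → . c D id], [T → . id] }  — shift, 3 reduces
  I13: { [B → . T], [C → T B .], [D → . B C], [D → . T], [T → . B D], [T → . c D id], [T → . id], [T → B . D] }  — shift, reduce
  I14: { [B → T .] }  — reduce

Conflict in state I3:
  Shift-reduce conflict between [B → T .] and [T → . c D id]
So the grammar is NOT LR(0).

Answer: No. Shift-reduce conflict between [B → T .] and [T → . c D id]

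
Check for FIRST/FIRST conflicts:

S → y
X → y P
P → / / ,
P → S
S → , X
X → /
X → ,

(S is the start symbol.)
No FIRST/FIRST conflicts.

FIRST sets of the non-terminals at (or reachable through a nullable prefix from) the front of some alternative:
  FIRST(S) = { ',', 'y' }

Productions for S:
  S → y: FIRST = { 'y' }
  S → , X: FIRST = { ',' }
Productions for X:
  X → y P: FIRST = { 'y' }
  X → /: FIRST = { '/' }
  X → ,: FIRST = { ',' }
Productions for P:
  P → / / ,: FIRST = { '/' }
  P → S: FIRST = { ',', 'y' }

All alternatives of each non-terminal have pairwise disjoint FIRST sets.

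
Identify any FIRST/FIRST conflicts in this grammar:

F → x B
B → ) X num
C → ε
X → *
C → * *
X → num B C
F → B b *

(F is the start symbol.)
FIRST sets of the non-terminals at (or reachable through a nullable prefix from) the front of some alternative:
  FIRST(B) = { ')' }

Productions for F:
  F → x B: FIRST = { 'x' }
  F → B b *: FIRST = { ')' }
Productions for C:
  C → ε: FIRST = { ε }
  C → * *: FIRST = { '*' }
Productions for X:
  X → *: FIRST = { '*' }
  X → num B C: FIRST = { 'num' }
B has only one production, so no FIRST/FIRST conflict is possible there.

All alternatives of each non-terminal have pairwise disjoint FIRST sets.

Answer: No FIRST/FIRST conflicts.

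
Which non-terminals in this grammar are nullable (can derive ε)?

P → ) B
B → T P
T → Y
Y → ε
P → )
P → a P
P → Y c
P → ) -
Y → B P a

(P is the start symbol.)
{ 'T', 'Y' }

ε-productions: Y → ε
So Y is immediately nullable.
T → Y: every symbol on the right is nullable, so T is nullable too.
No further non-terminal can be added: every production for the remaining non-terminals contains a terminal or a non-nullable non-terminal.
Nullable = { 'T', 'Y' }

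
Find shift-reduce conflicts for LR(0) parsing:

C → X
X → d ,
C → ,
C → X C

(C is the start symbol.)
A shift-reduce conflict occurs when an LR(0) state has both:
  - a complete (reduce) item [A → α .] (dot at the end), and
  - a shift item [B → β . c γ] (dot before a terminal).

Augment with C' → C and build the canonical LR(0) collection (I0 = CLOSURE({[C' → . C]}), then GOTO on every symbol after a dot until no new states appear). It has 7 states:
  I0: { [C → . ,], [C → . X C], [C → . X], [C' → . C], [X → . d ,] }  — shift
  I1: { [C → , .] }  — reduce
  I2: { [C' → C .] }  — accept
  I3: { [C → . ,], [C → . X C], [C → . X], [C → X . C], [C → X .], [X → . d ,] }  — shift, reduce
  I4: { [X → d . ,] }  — shift
  I5: { [X → d , .] }  — reduce
  I6: { [C → X C .] }  — reduce

I3 contains reduce item [C → X .] and shift items [C → . ,], [X → . d ,] — shift-reduce conflict.

Answer: Yes — I3: [C → X .] vs [C → . ,]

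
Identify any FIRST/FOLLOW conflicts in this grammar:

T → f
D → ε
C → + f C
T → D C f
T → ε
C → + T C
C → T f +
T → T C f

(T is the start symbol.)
Nullable non-terminals: D, T.
FIRST sets used below: FIRST(D) = { ε }, FIRST(C) = { '+', 'f' }, FIRST(T) = { '+', 'f', ε }
D has a nullable alternative but only one production, so nothing to check.

T: nullable alternative(s) T → ε; FOLLOW(T) = { $, '+', 'f' }
  T → f: FIRST \ {ε} = { 'f' } — overlaps FOLLOW(T) on { 'f' }: CONFLICT
  T → D C f: FIRST \ {ε} = { '+', 'f' } — overlaps FOLLOW(T) on { '+', 'f' }: CONFLICT
  T → ε: FIRST \ {ε} = { } — this is the only nullable alternative, skip
  T → T C f: FIRST \ {ε} = { '+', 'f' } — overlaps FOLLOW(T) on { '+', 'f' }: CONFLICT

C has no nullable alternative, so no FIRST/FOLLOW check is needed there.

So the grammar has 3 FIRST/FOLLOW conflicts (marked CONFLICT above).

Answer: Yes. T → f with FOLLOW(T) on { 'f' }; T → D C f with FOLLOW(T) on { '+', 'f' }; T → T C f with FOLLOW(T) on { '+', 'f' }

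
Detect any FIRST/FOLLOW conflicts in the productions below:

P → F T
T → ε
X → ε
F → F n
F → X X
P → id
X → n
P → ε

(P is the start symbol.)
A FIRST/FOLLOW conflict occurs when a non-terminal N has a nullable alternative N → β (β ⇒* ε) and another alternative N → α with FIRST(α) ∩ FOLLOW(N) ≠ ∅: on such a lookahead the parser cannot decide between expanding α and letting N vanish via β.

Nullable non-terminals: F, P, T, X.
FIRST sets used below: FIRST(F) = { 'n', ε }, FIRST(X) = { 'n', ε }, FIRST(T) = { ε }

F: nullable alternative(s) F → X X; FOLLOW(F) = { $, 'n' }
  F → F n: FIRST \ {ε} = { 'n' } — overlaps FOLLOW(F) on { 'n' }: CONFLICT
  F → X X: FIRST \ {ε} = { 'n' } — this is the only nullable alternative, skip

P: nullable alternative(s) P → F T, P → ε; FOLLOW(P) = { $ }
  P → F T: FIRST \ {ε} = { 'n' } — disjoint from FOLLOW(P)
  P → id: FIRST \ {ε} = { 'id' } — disjoint from FOLLOW(P)
  P → ε: FIRST \ {ε} = { } — disjoint from FOLLOW(P)
T has a nullable alternative but only one production, so nothing to check.

X: nullable alternative(s) X → ε; FOLLOW(X) = { $, 'n' }
  X → ε: FIRST \ {ε} = { } — this is the only nullable alternative, skip
  X → n: FIRST \ {ε} = { 'n' } — overlaps FOLLOW(X) on { 'n' }: CONFLICT

So the grammar has 2 FIRST/FOLLOW conflicts (marked CONFLICT above).

Answer: Yes. X → n with FOLLOW(X) on { 'n' }; F → F n with FOLLOW(F) on { 'n' }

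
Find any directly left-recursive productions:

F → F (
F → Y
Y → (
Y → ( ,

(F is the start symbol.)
Yes, F is left-recursive

Direct left recursion occurs when N → N α for some non-terminal N (the right-hand side begins with the left-hand side itself).

F → F (: LEFT RECURSIVE (starts with F)
F → Y: starts with Y
Y → (: starts with '('
Y → ( ,: starts with '('

The grammar has direct left recursion on: F.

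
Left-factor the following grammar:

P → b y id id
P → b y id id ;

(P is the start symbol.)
Left-factoring transforms A → αβ₁ | αβ₂ into A → αA' and A' → β₁ | β₂
(α is the longest common prefix among the alternatives). Repeat until
no nonterminal has two alternatives with a common prefix.

Round 1: P has alternatives sharing prefix 'b y id id'. Introduce P': P → b y id id P'
  Add: P' → ε
  Add: P' → ;

No remaining common prefixes — done.

Resulting grammar:
P → b y id id P'
P' → ε
P' → ;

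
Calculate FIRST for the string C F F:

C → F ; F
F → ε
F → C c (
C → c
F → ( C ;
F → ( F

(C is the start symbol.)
{ '(', ';', 'c' }

FIRST sets of the non-terminals involved (from the grammar, by fixed-point iteration):
  FIRST(C) = { '(', ';', 'c' }

To compute FIRST(C F F), process the symbols left to right:
Symbol C is a non-terminal. Add FIRST(C) \ {ε} = { '(', ';', 'c' }
C is not nullable (ε ∉ FIRST(C)), so stop here.
FIRST(C F F) = { '(', ';', 'c' }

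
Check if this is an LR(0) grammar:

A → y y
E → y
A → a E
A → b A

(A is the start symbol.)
Yes, the grammar is LR(0)

Augment with A' → A and build the canonical LR(0) collection (I0 = CLOSURE({[A' → . A]}), then GOTO on every symbol after a dot until no new states appear). It has 9 states:
  I0: { [A → . a E], [A → . b A], [A → . y y], [A' → . A] }  — shift
  I1: { [A' → A .] }  — accept
  I2: { [A → a . E], [E → . y] }  — shift
  I3: { [A → . a E], [A → . b A], [A → . y y], [A → b . A] }  — shift
  I4: { [A → y . y] }  — shift
  I5: { [A → y y .] }  — reduce
  I6: { [A → b A .] }  — reduce
  I7: { [A → a E .] }  — reduce
  I8: { [E → y .] }  — reduce

Every state is either a pure shift/goto state or contains exactly one complete item and nothing to shift — no conflicts. The grammar is LR(0).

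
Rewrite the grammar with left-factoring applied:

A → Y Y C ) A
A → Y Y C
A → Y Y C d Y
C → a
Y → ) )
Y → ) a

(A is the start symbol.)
Left-factoring transforms A → αβ₁ | αβ₂ into A → αA' and A' → β₁ | β₂
(α is the longest common prefix among the alternatives). Repeat until
no nonterminal has two alternatives with a common prefix.

Round 1: A has alternatives sharing prefix 'Y Y C'. Introduce A': A → Y Y C A'
  Add: A' → ) A
  Add: A' → ε
  Add: A' → d Y

Round 2: Y has alternatives sharing prefix ')'. Introduce Y': Y → ) Y'
  Add: Y' → )
  Add: Y' → a

No remaining common prefixes — done.

Resulting grammar:
A → Y Y C A'
A' → ) A
A' → ε
A' → d Y
C → a
Y → ) Y'
Y' → )
Y' → a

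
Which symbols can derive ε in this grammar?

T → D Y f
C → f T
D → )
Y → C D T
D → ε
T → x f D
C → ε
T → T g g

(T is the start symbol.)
{ 'C', 'D' }

ε-productions: D → ε, C → ε
So D, C are immediately nullable.
No further non-terminal can be added: every production for the remaining non-terminals contains a terminal or a non-nullable non-terminal.
Nullable = { 'C', 'D' }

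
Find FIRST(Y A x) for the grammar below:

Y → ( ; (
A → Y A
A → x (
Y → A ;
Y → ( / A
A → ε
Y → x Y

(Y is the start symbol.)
FIRST sets of the non-terminals involved (from the grammar, by fixed-point iteration):
  FIRST(Y) = { '(', ';', 'x' }

To compute FIRST(Y A x), process the symbols left to right:
Symbol Y is a non-terminal. Add FIRST(Y) \ {ε} = { '(', ';', 'x' }
Y is not nullable (ε ∉ FIRST(Y)), so stop here.
FIRST(Y A x) = { '(', ';', 'x' }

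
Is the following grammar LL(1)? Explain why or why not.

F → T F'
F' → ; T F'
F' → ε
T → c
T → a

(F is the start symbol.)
Yes, the grammar is LL(1).

A grammar is LL(1) if for each non-terminal N with multiple productions, the predict sets of those productions are pairwise disjoint, where PREDICT(N → α) = (FIRST(α) \ {ε}) ∪ (FOLLOW(N) if α ⇒* ε).

Relevant sets:
  FOLLOW(F') = { $ }

For F':
  PREDICT(F' → ';' T F') = { ';' }
  PREDICT(F' → ε) = { $ }
For T:
  PREDICT(T → c) = { 'c' }
  PREDICT(T → a) = { 'a' }
F has a single production, so nothing to check there.

All predict sets are disjoint. The grammar IS LL(1).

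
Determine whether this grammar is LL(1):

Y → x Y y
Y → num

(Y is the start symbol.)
A grammar is LL(1) if for each non-terminal N with multiple productions, the predict sets of those productions are pairwise disjoint, where PREDICT(N → α) = (FIRST(α) \ {ε}) ∪ (FOLLOW(N) if α ⇒* ε).

For Y:
  PREDICT(Y → x Y y) = { 'x' }
  PREDICT(Y → num) = { 'num' }

All predict sets are disjoint. The grammar IS LL(1).

Answer: Yes, the grammar is LL(1).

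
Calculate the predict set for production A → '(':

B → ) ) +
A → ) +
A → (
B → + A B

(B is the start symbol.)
PREDICT(A → '(') = (FIRST(RHS) \ {ε}) ∪ (FOLLOW(A) if ε ∈ FIRST(RHS), i.e. RHS ⇒* ε)
FIRST('(') = { '(' }
ε ∉ FIRST('('), so FOLLOW(A) is not added.
PREDICT(A → '(') = { '(' }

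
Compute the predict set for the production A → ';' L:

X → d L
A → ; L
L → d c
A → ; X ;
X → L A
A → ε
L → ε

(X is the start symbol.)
{ ';' }

PREDICT(A → ';' L) = (FIRST(RHS) \ {ε}) ∪ (FOLLOW(A) if ε ∈ FIRST(RHS), i.e. RHS ⇒* ε)
FIRST(';' L) = { ';' }
ε ∉ FIRST(';' L), so FOLLOW(A) is not added.
PREDICT(A → ';' L) = { ';' }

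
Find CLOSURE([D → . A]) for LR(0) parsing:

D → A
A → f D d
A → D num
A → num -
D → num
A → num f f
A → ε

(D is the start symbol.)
To compute CLOSURE, for each item [A → α.Bβ] where B is a non-terminal, add [B → .γ] for all productions B → γ; repeat for the newly added items until nothing changes.

Start with: [D → . A]
  [D → . A] has the dot before A: add [A → . f D d], [A → . D num], [A → . num -], [A → . num f f], [A → .]
  [A → . D num] has the dot before D: add [D → . num]
No further items can be added.

CLOSURE = { [A → . D num], [A → . f D d], [A → . num -], [A → . num f f], [A → .], [D → . A], [D → . num] }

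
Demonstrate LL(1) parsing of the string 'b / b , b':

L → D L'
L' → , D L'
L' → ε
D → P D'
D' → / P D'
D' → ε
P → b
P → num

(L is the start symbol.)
Stack is shown with the top on the left.

Stack        Input        Action
--------------------------------
L $          b / b , b $  output L → D L'
D L' $       b / b , b $  output D → P D'
P D' L' $    b / b , b $  output P → b
b D' L' $    b / b , b $  match 'b'
D' L' $      / b , b $    output D' → / P D'
/ P D' L' $  / b , b $    match '/'
P D' L' $    b , b $      output P → b
b D' L' $    b , b $      match 'b'
D' L' $      , b $        output D' → ε
L' $         , b $        output L' → , D L'
, D L' $     , b $        match ','
D L' $       b $          output D → P D'
P D' L' $    b $          output P → b
b D' L' $    b $          match 'b'
D' L' $      $            output D' → ε
L' $         $            output L' → ε
$            $            accept

The string is accepted.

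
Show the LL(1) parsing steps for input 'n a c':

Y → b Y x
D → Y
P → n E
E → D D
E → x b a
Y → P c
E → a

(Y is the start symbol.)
Stack is shown with the top on the left.

Stack    Input    Action
------------------------
Y $      n a c $  output Y → P c
P c $    n a c $  output P → n E
n E c $  n a c $  match 'n'
E c $    a c $    output E → a
a c $    a c $    match 'a'
c $      c $      match 'c'
$        $        accept

The string is accepted.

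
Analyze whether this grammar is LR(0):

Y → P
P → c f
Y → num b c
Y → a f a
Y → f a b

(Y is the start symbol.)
Yes, the grammar is LR(0)

Augment with Y' → Y and build the canonical LR(0) collection (I0 = CLOSURE({[Y' → . Y]}), then GOTO on every symbol after a dot until no new states appear). It has 14 states:
  I0: { [P → . c f], [Y → . P], [Y → . a f a], [Y → . f a b], [Y → . num b c], [Y' → . Y] }  — shift
  I1: { [Y → P .] }  — reduce
  I2: { [Y' → Y .] }  — accept
  I3: { [Y → a . f a] }  — shift
  I4: { [P → c . f] }  — shift
  I5: { [Y → f . a b] }  — shift
  I6: { [Y → num . b c] }  — shift
  I7: { [Y → num b . c] }  — shift
  I8: { [Y → num b c .] }  — reduce
  I9: { [Y → f a . b] }  — shift
  I10: { [Y → f a b .] }  — reduce
  I11: { [P → c f .] }  — reduce
  I12: { [Y → a f . a] }  — shift
  I13: { [Y → a f a .] }  — reduce

Every state is either a pure shift/goto state or contains exactly one complete item and nothing to shift — no conflicts. The grammar is LR(0).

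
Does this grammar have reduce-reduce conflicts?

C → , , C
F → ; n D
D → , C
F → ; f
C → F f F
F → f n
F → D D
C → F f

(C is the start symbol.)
A reduce-reduce conflict occurs when an LR(0) state has two complete items [A → α .] and [B → β .] — both call for a reduction, and with no lookahead the parser cannot choose between them.

Augment with C' → C and build the canonical LR(0) collection (I0 = CLOSURE({[C' → . C]}), then GOTO on every symbol after a dot until no new states appear). It has 18 states:
  I0: { [C → . , , C], [C → . F f F], [C → . F f], [C' → . C], [D → . , C], [F → . ; f], [F → . ; n D], [F → . D D], [F → . f n] }  — shift
  I1: { [C → , . , C], [C → . , , C], [C → . F f F], [C → . F f], [D → , . C], [D → . , C], [F → . ; f], [F → . ; n D], [F → . D D], [F → . f n] }  — shift
  I2: { [F → ; . f], [F → ; . n D] }  — shift
  I3: { [C' → C .] }  — accept
  I4: { [D → . , C], [F → D . D] }  — shift
  I5: { [C → F . f F], [C → F . f] }  — shift
  I6: { [F → f . n] }  — shift
  I7: { [F → f n .] }  — reduce
  I8: { [C → F f . F], [C → F f .], [D → . , C], [F → . ; f], [F → . ; n D], [F → . D D], [F → . f n] }  — shift, reduce
  I9: { [C → . , , C], [C → . F f F], [C → . F f], [D → , . C], [D → . , C], [F → . ; f], [F → . ; n D], [F → . D D], [F → . f n] }  — shift
  I10: { [C → F f F .] }  — reduce
  I11: { [D → , C .] }  — reduce
  I12: { [F → D D .] }  — reduce
  I13: { [F → ; f .] }  — reduce
  I14: { [D → . , C], [F → ; n . D] }  — shift
  I15: { [F → ; n D .] }  — reduce
  I16: { [C → , , . C], [C → , . , C], [C → . , , C], [C → . F f F], [C → . F f], [D → , . C], [D → . , C], [F → . ; f], [F → . ; n D], [F → . D D], [F → . f n] }  — shift
  I17: { [C → , , C .], [D → , C .] }  — 2 reduces

I17 contains complete items [C → , , C .], [D → , C .] — reduce-reduce conflict.

Answer: Yes — I17: [C → , , C .] vs [D → , C .]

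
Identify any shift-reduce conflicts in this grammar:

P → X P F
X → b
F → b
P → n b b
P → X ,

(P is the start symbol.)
No shift-reduce conflicts

A shift-reduce conflict occurs when an LR(0) state has both:
  - a complete (reduce) item [A → α .] (dot at the end), and
  - a shift item [B → β . c γ] (dot before a terminal).

Augment with P' → P and build the canonical LR(0) collection (I0 = CLOSURE({[P' → . P]}), then GOTO on every symbol after a dot until no new states appear). It has 11 states:
  I0: { [P → . X ,], [P → . X P F], [P → . n b b], [P' → . P], [X → . b] }  — shift
  I1: { [P' → P .] }  — accept
  I2: { [P → . X ,], [P → . X P F], [P → . n b b], [P → X . ,], [P → X . P F], [X → . b] }  — shift
  I3: { [X → b .] }  — reduce
  I4: { [P → n . b b] }  — shift
  I5: { [P → n b . b] }  — shift
  I6: { [P → n b b .] }  — reduce
  I7: { [P → X , .] }  — reduce
  I8: { [F → . b], [P → X P . F] }  — shift
  I9: { [P → X P F .] }  — reduce
  I10: { [F → b .] }  — reduce

No state contains both a complete item and a shift item.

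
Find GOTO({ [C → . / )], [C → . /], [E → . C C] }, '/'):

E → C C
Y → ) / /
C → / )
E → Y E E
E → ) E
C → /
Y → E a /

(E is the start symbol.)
{ [C → / . )], [C → / .] }

GOTO(I, '/') = CLOSURE({ [A → αX.β] : [A → α.Xβ] ∈ I, X = '/' })

Items with dot before '/', with the dot advanced:
  [C → . /] → [C → / .]
  [C → . / )] → [C → / . )]
Closure adds nothing (no advanced item has the dot before a non-terminal).

GOTO = { [C → / . )], [C → / .] }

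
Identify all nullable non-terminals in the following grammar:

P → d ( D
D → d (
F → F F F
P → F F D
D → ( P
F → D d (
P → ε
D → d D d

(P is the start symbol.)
A non-terminal is nullable if it can derive ε (the empty string): either it has an ε-production, or it has a production whose right-hand side consists entirely of nullable non-terminals.

ε-productions: P → ε
So P is immediately nullable.
No further non-terminal can be added: every production for the remaining non-terminals contains a terminal or a non-nullable non-terminal.
Nullable = { 'P' }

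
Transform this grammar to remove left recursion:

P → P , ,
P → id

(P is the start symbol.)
P → id P'
P' → , , P'
P' → ε

P is directly left-recursive. The standard transformation for
  A → A α₁ | ... | A α_m | β₁ | ... | β_n
is
  A  → β₁ A' | ... | β_n A'
  A' → α₁ A' | ... | α_m A' | ε

P → id becomes P → id P'
P → P , , becomes P' → , , P'
Add P' → ε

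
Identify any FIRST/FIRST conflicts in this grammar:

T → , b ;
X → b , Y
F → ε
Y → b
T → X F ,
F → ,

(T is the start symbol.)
A FIRST/FIRST conflict occurs when two productions N → α and N → β for the same non-terminal have FIRST(α) ∩ FIRST(β) ≠ ∅ (with ε ∈ FIRST of a nullable right-hand side, so two nullable alternatives also conflict).

FIRST sets of the non-terminals at (or reachable through a nullable prefix from) the front of some alternative:
  FIRST(X) = { 'b' }

Productions for T:
  T → , b ;: FIRST = { ',' }
  T → X F ,: FIRST = { 'b' }
Productions for F:
  F → ε: FIRST = { ε }
  F → ,: FIRST = { ',' }
X, Y have only one production, so no FIRST/FIRST conflict is possible there.

All alternatives of each non-terminal have pairwise disjoint FIRST sets.

Answer: No FIRST/FIRST conflicts.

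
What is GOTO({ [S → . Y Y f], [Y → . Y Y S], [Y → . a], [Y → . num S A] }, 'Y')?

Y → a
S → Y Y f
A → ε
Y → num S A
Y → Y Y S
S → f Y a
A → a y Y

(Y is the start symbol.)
{ [S → Y . Y f], [Y → . Y Y S], [Y → . a], [Y → . num S A], [Y → Y . Y S] }

GOTO(I, 'Y') = CLOSURE({ [A → αX.β] : [A → α.Xβ] ∈ I, X = 'Y' })

Items with dot before 'Y', with the dot advanced:
  [S → . Y Y f] → [S → Y . Y f]
  [Y → . Y Y S] → [Y → Y . Y S]
Closure of the advanced items:
  [S → Y . Y f] has the dot before Y: add [Y → . a], [Y → . num S A], [Y → . Y Y S]

GOTO = { [S → Y . Y f], [Y → . Y Y S], [Y → . a], [Y → . num S A], [Y → Y . Y S] }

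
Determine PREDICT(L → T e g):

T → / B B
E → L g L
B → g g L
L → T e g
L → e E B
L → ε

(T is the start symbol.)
{ '/' }

PREDICT(L → T e g) = (FIRST(RHS) \ {ε}) ∪ (FOLLOW(L) if ε ∈ FIRST(RHS), i.e. RHS ⇒* ε)
FIRST(T) = { '/' }
FIRST(T e g) = { '/' }
ε ∉ FIRST(T e g), so FOLLOW(L) is not added.
PREDICT(L → T e g) = { '/' }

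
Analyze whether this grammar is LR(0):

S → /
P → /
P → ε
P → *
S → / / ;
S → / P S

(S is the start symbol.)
No. Shift-reduce conflict between [P → .] and [P → . *]

A grammar is LR(0) if no state in the canonical LR(0) collection has:
  - both a shift item (dot before a terminal) and a complete item (shift-reduce conflict), or
  - two or more complete items (reduce-reduce conflict; the accept item [S' → S .] counts as a complete item here).

Augment with S' → S and build the canonical LR(0) collection (I0 = CLOSURE({[S' → . S]}), then GOTO on every symbol after a dot until no new states appear). It has 8 states:
  I0: { [S → . / / ;], [S → . / P S], [S → . /], [S' → . S] }  — shift
  I1: { [P → . *], [P → . /], [P → .], [S → / . / ;], [S → / . P S], [S → / .] }  — shift, 2 reduces
  I2: { [S' → S .] }  — accept
  I3: { [P → * .] }  — reduce
  I4: { [P → / .], [S → / / . ;] }  — shift, reduce
  I5: { [S → . / / ;], [S → . / P S], [S → . /], [S → / P . S] }  — shift
  I6: { [S → / P S .] }  — reduce
  I7: { [S → / / ; .] }  — reduce

Conflict in state I1:
  Shift-reduce conflict between [P → .] and [P → . *]
So the grammar is NOT LR(0).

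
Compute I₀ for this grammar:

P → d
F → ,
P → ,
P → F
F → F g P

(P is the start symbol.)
{ [F → . ,], [F → . F g P], [P → . ,], [P → . F], [P → . d], [P' → . P] }

First, augment the grammar with P' → P
I₀ = CLOSURE({ [P' → . P] }):
  [P' → . P] has the dot before P: add [P → . d], [P → . ,], [P → . F]
  [P → . F] has the dot before F: add [F → . ,], [F → . F g P]
No further items can be added.

I₀ = { [F → . ,], [F → . F g P], [P → . ,], [P → . F], [P → . d], [P' → . P] }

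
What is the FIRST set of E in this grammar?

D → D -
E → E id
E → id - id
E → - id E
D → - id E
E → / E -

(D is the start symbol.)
To compute FIRST(E), examine every production with E on the left-hand side, reading each right-hand side left to right until a non-nullable symbol is reached.

From E → E id:
  - E is the symbol being defined: contributes nothing new
    E is not nullable, so stop
From E → id - id:
  - id is a terminal: add 'id' and stop
From E → - id E:
  - '-' is a terminal: add '-' and stop
From E → / E -:
  - '/' is a terminal: add '/' and stop

Collecting: FIRST(E) = { '-', '/', 'id' }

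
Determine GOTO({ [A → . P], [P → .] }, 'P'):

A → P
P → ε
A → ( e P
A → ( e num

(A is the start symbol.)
{ [A → P .] }

GOTO(I, 'P') = CLOSURE({ [A → αX.β] : [A → α.Xβ] ∈ I, X = 'P' })

Items with dot before 'P', with the dot advanced:
  [A → . P] → [A → P .]
Closure adds nothing (no advanced item has the dot before a non-terminal).

GOTO = { [A → P .] }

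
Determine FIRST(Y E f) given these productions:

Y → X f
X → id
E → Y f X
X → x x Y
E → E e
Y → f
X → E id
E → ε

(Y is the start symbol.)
FIRST sets of the non-terminals involved (from the grammar, by fixed-point iteration):
  FIRST(Y) = { 'e', 'f', 'id', 'x' }

To compute FIRST(Y E f), process the symbols left to right:
Symbol Y is a non-terminal. Add FIRST(Y) \ {ε} = { 'e', 'f', 'id', 'x' }
Y is not nullable (ε ∉ FIRST(Y)), so stop here.
FIRST(Y E f) = { 'e', 'f', 'id', 'x' }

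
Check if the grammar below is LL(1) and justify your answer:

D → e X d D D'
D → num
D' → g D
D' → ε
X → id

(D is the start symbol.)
A grammar is LL(1) if for each non-terminal N with multiple productions, the predict sets of those productions are pairwise disjoint, where PREDICT(N → α) = (FIRST(α) \ {ε}) ∪ (FOLLOW(N) if α ⇒* ε).

Relevant sets:
  FOLLOW(D') = { $, 'g' }

For D:
  PREDICT(D → e X d D D') = { 'e' }
  PREDICT(D → num) = { 'num' }
For D':
  PREDICT(D' → g D) = { 'g' }
  PREDICT(D' → ε) = { $, 'g' }
X has a single production, so nothing to check there.

Conflict found: Predict set conflict for D': { 'g' }
The grammar is NOT LL(1).

Answer: No. Predict set conflict for D': { 'g' }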